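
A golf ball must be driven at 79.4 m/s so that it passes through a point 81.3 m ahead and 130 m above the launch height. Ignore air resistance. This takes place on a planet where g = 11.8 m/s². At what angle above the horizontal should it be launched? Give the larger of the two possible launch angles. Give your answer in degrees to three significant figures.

84.9°

Trajectory: y = x tanθ − g x² (1 + tan²θ)/(2v₀²). With x = 81.3, y = 130, v₀ = 79.4, g = 11.8:
6.186 tan²θ − 81.3 tanθ + (136.2) = 0.
tanθ = [81.3 ± √(81.3² − 4 × 6.186 × (136.2))] / (2 × 6.186) = (81.3 ± 56.92) / 12.37, giving tanθ = 1.971 or 11.17.
θ = 63.09° or 84.89°; the larger is 84.89°.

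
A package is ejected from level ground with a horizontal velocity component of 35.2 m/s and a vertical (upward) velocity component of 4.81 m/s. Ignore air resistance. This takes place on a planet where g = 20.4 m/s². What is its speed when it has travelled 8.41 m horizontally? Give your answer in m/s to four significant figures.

35.20 m/s

x = vₓ t ⇒ t = 8.41/35.20 = 0.2389 s.
Vertical velocity there: v_y = v_y0 − g t = 4.810 − 20.4 × 0.2389 = −0.06398 m/s.
Speed: √(vₓ² + v_y²) = √(35.20² + 0.06398²) = 35.20 m/s.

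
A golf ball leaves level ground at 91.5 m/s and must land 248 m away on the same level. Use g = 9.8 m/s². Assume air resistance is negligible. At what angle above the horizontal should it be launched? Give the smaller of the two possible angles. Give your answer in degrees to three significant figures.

R = v₀² sin 2θ / g gives sin 2θ = gR/v₀² = 9.80·248/91.5² = 0.2903.
2θ = 16.88° or 180° − 16.88° = 163.1°, so θ = 8.438° or 81.56°.
The smaller angle is 8.438°.

8.44°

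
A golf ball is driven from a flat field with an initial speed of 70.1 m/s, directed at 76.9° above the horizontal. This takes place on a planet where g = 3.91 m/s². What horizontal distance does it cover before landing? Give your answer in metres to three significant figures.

555 m

Resolve: vₓ = 70.10 cos 76.9° = 15.89 m/s and v_y0 = 70.10 sin 76.9° = 68.28 m/s.
Flight time T = 2 v_y0 / g = 34.92 s.
Range: R = vₓ T = 15.89 × 34.92 = 554.9 m.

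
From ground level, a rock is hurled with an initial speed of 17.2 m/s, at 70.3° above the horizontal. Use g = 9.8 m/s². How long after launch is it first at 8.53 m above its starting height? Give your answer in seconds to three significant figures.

Resolve: vₓ = 17.20 cos 70.3° = 5.798 m/s and v_y0 = 17.20 sin 70.3° = 16.19 m/s.
Set y = v_y0 t − ½ g t² = 8.53: 4.900 t² − 16.19 t + 8.53 = 0.
Quadratic formula: t = (16.19 ± √95.035) / 9.80 = (16.19 ± 9.749) / 9.80 → t = 0.6576 s or 2.647 s.
The first (ascending) time is 0.6576 s.

0.658 s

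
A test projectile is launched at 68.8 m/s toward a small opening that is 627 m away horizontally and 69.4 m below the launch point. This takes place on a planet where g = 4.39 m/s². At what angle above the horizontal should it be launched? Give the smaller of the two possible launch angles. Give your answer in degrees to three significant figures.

Trajectory: y = x tanθ − g x² (1 + tan²θ)/(2v₀²). With x = 627, y = −69.4, v₀ = 68.8, g = 4.39:
182.3 tan²θ − 627 tanθ + (112.9) = 0.
tanθ = [627 ± √(627² − 4 × 182.3 × (112.9))] / (2 × 182.3) = (627 ± 557.5) / 364.6, giving tanθ = 0.1906 or 3.249.
θ = 10.79° or 72.89°; the smaller is 10.79°.

10.8°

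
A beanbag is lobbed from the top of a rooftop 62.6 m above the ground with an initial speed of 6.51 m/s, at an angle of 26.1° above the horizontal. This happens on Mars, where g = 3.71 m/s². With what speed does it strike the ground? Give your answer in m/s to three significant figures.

22.5 m/s

vₓ = 6.510 cos 26.1° = 5.846 m/s; v_y0 = 6.510 sin 26.1° = 2.864 m/s.
With up positive and y = 0 at the ground: y(t) = 62.6 + (2.864) t − 1.855 t². Setting y = 0 and taking the positive root: t = [2.864 + √(2.864² + 2·3.71·62.6)] / 3.71 = (2.864 + 21.74) / 3.71 = 6.632 s.
Vertical velocity at impact: v_y = v_y0 − g t = 2.864 − 3.71 × 6.632 = −21.74 m/s.
Speed: |v| = √(vₓ² + v_y²) = √(5.846² + 21.74²) = 22.51 m/s.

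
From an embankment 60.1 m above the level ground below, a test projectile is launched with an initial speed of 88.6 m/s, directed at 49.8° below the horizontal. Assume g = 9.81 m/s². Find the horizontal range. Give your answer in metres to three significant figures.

Resolve: vₓ = 88.60 cos 49.8° = 57.19 m/s and v_y0 = −67.67 m/s (downward).
The projectile lands when y = 60.1 + (−67.67) t − ½·9.81·t² = 0. Positive root: t = (−67.67 + √(67.67² + 2·9.81·60.1)) / 9.81 = (−67.67 + 75.89) / 9.81 = 0.8373 s.
Horizontal distance: R = vₓ t = 57.19 × 0.8373 = 47.88 m.

47.9 m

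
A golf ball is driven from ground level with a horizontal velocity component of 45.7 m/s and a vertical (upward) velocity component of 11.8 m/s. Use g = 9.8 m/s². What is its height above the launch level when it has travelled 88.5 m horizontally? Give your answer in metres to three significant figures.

x = vₓ t ⇒ t = 88.5/45.70 = 1.937 s.
Height: y = v_y0 t − ½ g t² = 11.80 × 1.937 − 4.900 × 1.937² = 22.85 − 18.38 = 4.475 m.

4.48 m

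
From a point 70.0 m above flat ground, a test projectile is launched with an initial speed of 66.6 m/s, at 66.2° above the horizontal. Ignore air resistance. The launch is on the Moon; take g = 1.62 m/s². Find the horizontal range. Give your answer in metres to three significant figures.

Resolve: vₓ = 66.60 cos 66.2° = 26.88 m/s and v_y0 = 66.60 sin 66.2° = 60.94 m/s.
The projectile lands when y = 70.0 + (60.94) t − ½·1.62·t² = 0. Positive root: t = (60.94 + √(60.94² + 2·1.62·70.0)) / 1.62 = (60.94 + 62.77) / 1.62 = 76.36 s.
Horizontal distance: R = vₓ t = 26.88 × 76.36 = 2052 m.

2050 m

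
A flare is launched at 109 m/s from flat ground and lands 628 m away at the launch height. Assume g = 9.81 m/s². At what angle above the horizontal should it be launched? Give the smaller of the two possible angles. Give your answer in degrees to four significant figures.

From R = (v₀²/g) sin 2θ: sin 2θ = 9.81 × 628 / 11881 = 0.5185.
2θ = 31.23° or 180° − 31.23° = 148.8°, so θ = 15.62° or 74.38°.
The smaller angle is 15.62°.

15.62°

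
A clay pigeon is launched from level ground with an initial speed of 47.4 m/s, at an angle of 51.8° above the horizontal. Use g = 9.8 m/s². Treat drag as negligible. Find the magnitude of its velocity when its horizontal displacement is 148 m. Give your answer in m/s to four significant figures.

Resolve: vₓ = 47.40 cos 51.8° = 29.31 m/s and v_y0 = 47.40 sin 51.8° = 37.25 m/s.
x = vₓ t ⇒ t = 148/29.31 = 5.049 s.
Vertical velocity there: v_y = v_y0 − g t = 37.25 − 9.80 × 5.049 = −12.23 m/s.
Speed: √(vₓ² + v_y²) = √(29.31² + 12.23²) = 31.76 m/s.

31.76 m/s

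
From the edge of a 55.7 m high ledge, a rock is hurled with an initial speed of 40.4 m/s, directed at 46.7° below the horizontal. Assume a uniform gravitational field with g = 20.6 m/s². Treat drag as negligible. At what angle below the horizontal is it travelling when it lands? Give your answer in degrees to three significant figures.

Resolve: vₓ = 40.40 cos 46.7° = 27.71 m/s and v_y0 = −29.40 m/s (downward).
Vertical motion (up positive, ground at y = 0): 10.30 t² − (−29.40) t − 55.7 = 0, so t = (−29.40 + √(29.40² + 2·20.6·55.7)) / 20.6 = (−29.40 + 56.21) / 20.6 = 1.301 s.
At impact: v_y = v_y0 − g t = −56.21 m/s; vₓ = 27.71 m/s.
Angle below horizontal: arctan(|v_y|/vₓ) = arctan(56.21/27.71) = 63.76°.

63.8°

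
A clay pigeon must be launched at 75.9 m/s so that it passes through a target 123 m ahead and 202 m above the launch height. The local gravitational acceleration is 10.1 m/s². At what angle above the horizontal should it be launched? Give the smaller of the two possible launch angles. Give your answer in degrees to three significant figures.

66.9°

Trajectory: y = x tanθ − g x² (1 + tan²θ)/(2v₀²). With x = 123, y = 202, v₀ = 75.9, g = 10.1:
13.26 tan²θ − 123 tanθ + (215.3) = 0.
tanθ = [123 ± √(123² − 4 × 13.26 × (215.3))] / (2 × 13.26) = (123 ± 60.91) / 26.52, giving tanθ = 2.341 or 6.933.
θ = 66.87° or 81.79°; the smaller is 66.87°.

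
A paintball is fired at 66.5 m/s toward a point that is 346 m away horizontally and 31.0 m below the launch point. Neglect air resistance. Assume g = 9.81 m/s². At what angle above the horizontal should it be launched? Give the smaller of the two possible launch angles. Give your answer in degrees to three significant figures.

18.7°

Trajectory: y = x tanθ − g x² (1 + tan²θ)/(2v₀²). With x = 346, y = −31.0, v₀ = 66.5, g = 9.81:
132.8 tan²θ − 346 tanθ + (101.8) = 0.
tanθ = [346 ± √(346² − 4 × 132.8 × (101.8))] / (2 × 132.8) = (346 ± 256.2) / 265.6, giving tanθ = 0.3380 or 2.268.
θ = 18.68° or 66.20°; the smaller is 18.68°.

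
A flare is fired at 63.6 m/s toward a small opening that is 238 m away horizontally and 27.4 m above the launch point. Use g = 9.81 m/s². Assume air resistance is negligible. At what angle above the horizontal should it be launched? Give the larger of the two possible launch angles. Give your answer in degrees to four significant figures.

71.56°

Trajectory: y = x tanθ − g x² (1 + tan²θ)/(2v₀²). With x = 238, y = 27.4, v₀ = 63.6, g = 9.81:
68.69 tan²θ − 238 tanθ + (96.09) = 0.
tanθ = [238 ± √(238² − 4 × 68.69 × (96.09))] / (2 × 68.69) = (238 ± 173.9) / 137.4, giving tanθ = 0.4665 or 2.998.
θ = 25.01° or 71.56°; the larger is 71.56°.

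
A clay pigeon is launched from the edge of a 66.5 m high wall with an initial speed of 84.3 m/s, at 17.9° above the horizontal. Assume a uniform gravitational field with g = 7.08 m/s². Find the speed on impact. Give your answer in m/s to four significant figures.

Horizontal component vₓ = 84.30 cos 17.9° = 80.22 m/s; vertical v_y0 = 84.30 sin 17.9° = 25.91 m/s.
Vertical motion (up positive, ground at y = 0): 3.540 t² − (25.91) t − 66.5 = 0, so t = (25.91 + √(25.91² + 2·7.08·66.5)) / 7.08 = (25.91 + 40.16) / 7.08 = 9.332 s.
Vertical velocity at impact: v_y = v_y0 − g t = 25.91 − 7.08 × 9.332 = −40.16 m/s.
Speed: |v| = √(vₓ² + v_y²) = √(80.22² + 40.16²) = 89.71 m/s.

89.71 m/s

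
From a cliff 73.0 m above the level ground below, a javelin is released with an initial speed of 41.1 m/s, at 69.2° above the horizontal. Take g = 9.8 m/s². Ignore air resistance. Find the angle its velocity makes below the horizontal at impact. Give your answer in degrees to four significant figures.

vₓ = 41.10 cos 69.2° = 14.59 m/s; v_y0 = 41.10 sin 69.2° = 38.42 m/s.
Vertical motion (up positive, ground at y = 0): 4.900 t² − (38.42) t − 73.0 = 0, so t = (38.42 + √(38.42² + 2·9.80·73.0)) / 9.80 = (38.42 + 53.92) / 9.80 = 9.422 s.
At impact: v_y = v_y0 − g t = −53.92 m/s; vₓ = 14.59 m/s.
Angle below horizontal: arctan(|v_y|/vₓ) = arctan(53.92/14.59) = 74.85°.

74.85°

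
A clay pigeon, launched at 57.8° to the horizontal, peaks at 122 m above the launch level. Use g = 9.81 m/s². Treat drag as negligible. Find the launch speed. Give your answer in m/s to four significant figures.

At the peak v_y = 0, so v_y0 = √(2gH) = √(2 × 9.81 × 122) = 48.92 m/s.
v_y0 = v₀ sin θ ⇒ v₀ = 48.92 / sin 57.8° = 57.82 m/s.

57.82 m/s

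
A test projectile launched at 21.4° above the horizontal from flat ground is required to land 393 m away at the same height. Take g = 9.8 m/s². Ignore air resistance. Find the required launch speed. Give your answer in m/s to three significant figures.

From R = (v₀² / g) sin 2θ: v₀ = √(gR / sin 2θ).
v₀ = √(9.80 × 393 / sin 42.80°) = √(3851 / 0.6794) = √5668.5 = 75.29 m/s.

75.3 m/s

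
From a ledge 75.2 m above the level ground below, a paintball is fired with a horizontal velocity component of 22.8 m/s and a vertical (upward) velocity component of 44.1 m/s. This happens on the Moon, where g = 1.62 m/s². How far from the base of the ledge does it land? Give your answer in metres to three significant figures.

The projectile lands when y = 75.2 + (44.10) t − ½·1.62·t² = 0. Positive root: t = (44.10 + √(44.10² + 2·1.62·75.2)) / 1.62 = (44.10 + 46.78) / 1.62 = 56.10 s.
Horizontal distance: R = vₓ t = 22.80 × 56.10 = 1279 m.

1280 m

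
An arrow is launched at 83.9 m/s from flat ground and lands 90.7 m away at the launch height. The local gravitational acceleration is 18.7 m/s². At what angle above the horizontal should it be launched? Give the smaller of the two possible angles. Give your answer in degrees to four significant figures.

From R = (v₀²/g) sin 2θ: sin 2θ = 18.7 × 90.7 / 7039.2 = 0.2409.
2θ = 13.94° or 180° − 13.94° = 166.1°, so θ = 6.971° or 83.03°.
The smaller angle is 6.971°.

6.971°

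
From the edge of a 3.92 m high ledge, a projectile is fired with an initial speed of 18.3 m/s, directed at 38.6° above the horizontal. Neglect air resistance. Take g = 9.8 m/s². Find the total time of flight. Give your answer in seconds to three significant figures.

2.63 s

Resolve: vₓ = 18.30 cos 38.6° = 14.30 m/s and v_y0 = 18.30 sin 38.6° = 11.42 m/s.
With up positive and y = 0 at the ground: y(t) = 3.92 + (11.42) t − 4.900 t². Setting y = 0 and taking the positive root: t = [11.42 + √(11.42² + 2·9.80·3.92)] / 9.80 = (11.42 + 14.39) / 9.80 = 2.634 s.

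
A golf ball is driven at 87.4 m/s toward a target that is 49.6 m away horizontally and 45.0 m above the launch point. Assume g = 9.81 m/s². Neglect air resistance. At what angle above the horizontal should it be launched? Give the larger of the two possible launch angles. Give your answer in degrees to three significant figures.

Trajectory: y = x tanθ − g x² (1 + tan²θ)/(2v₀²). With x = 49.6, y = 45.0, v₀ = 87.4, g = 9.81:
1.580 tan²θ − 49.6 tanθ + (46.58) = 0.
tanθ = [49.6 ± √(49.6² − 4 × 1.580 × (46.58))] / (2 × 1.580) = (49.6 ± 46.54) / 3.159, giving tanθ = 0.9690 or 30.43.
θ = 44.10° or 88.12°; the larger is 88.12°.

88.1°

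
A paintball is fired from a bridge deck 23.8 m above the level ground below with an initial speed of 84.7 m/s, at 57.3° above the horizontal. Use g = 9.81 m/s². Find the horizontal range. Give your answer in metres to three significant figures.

680 m

Resolve: vₓ = 84.70 cos 57.3° = 45.76 m/s and v_y0 = 84.70 sin 57.3° = 71.28 m/s.
With up positive and y = 0 at the ground: y(t) = 23.8 + (71.28) t − 4.905 t². Setting y = 0 and taking the positive root: t = [71.28 + √(71.28² + 2·9.81·23.8)] / 9.81 = (71.28 + 74.48) / 9.81 = 14.86 s.
Horizontal distance: R = vₓ t = 45.76 × 14.86 = 679.9 m.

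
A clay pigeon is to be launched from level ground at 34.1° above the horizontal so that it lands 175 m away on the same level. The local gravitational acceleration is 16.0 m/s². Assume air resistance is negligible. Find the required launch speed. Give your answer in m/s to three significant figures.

On level ground R = v₀² sin 2θ / g ⇒ v₀ = √(gR / sin 2θ).
v₀ = √(16.0 × 175 / sin 68.20°) = √(2800 / 0.9285) = √3015.7 = 54.92 m/s.

54.9 m/s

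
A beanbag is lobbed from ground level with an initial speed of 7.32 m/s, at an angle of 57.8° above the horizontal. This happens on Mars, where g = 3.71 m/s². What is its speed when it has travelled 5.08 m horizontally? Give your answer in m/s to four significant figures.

Components: vₓ = 7.320 cos 57.8° = 3.901 m/s, v_y0 = 7.320 sin 57.8° = 6.194 m/s.
Time to reach x = 5.08 m: t = x/vₓ = 5.08/3.901 = 1.302 s.
Vertical velocity there: v_y = v_y0 − g t = 6.194 − 3.71 × 1.302 = 1.362 m/s.
Speed: √(vₓ² + v_y²) = √(3.901² + 1.362²) = 4.132 m/s.

4.132 m/s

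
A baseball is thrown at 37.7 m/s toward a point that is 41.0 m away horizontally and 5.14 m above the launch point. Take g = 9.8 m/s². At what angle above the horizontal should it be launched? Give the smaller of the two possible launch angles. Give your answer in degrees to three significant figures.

15.5°

Trajectory: y = x tanθ − g x² (1 + tan²θ)/(2v₀²). With x = 41.0, y = 5.14, v₀ = 37.7, g = 9.80:
5.795 tan²θ − 41.0 tanθ + (10.94) = 0.
tanθ = [41.0 ± √(41.0² − 4 × 5.795 × (10.94))] / (2 × 5.795) = (41.0 ± 37.78) / 11.59, giving tanθ = 0.2776 or 6.797.
θ = 15.52° or 81.63°; the smaller is 15.52°.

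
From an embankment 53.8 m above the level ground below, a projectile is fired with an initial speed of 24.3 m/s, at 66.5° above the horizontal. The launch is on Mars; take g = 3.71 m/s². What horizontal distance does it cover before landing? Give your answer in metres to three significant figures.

136 m

Horizontal component vₓ = 24.30 cos 66.5° = 9.690 m/s; vertical v_y0 = 24.30 sin 66.5° = 22.28 m/s.
The projectile lands when y = 53.8 + (22.28) t − ½·3.71·t² = 0. Positive root: t = (22.28 + √(22.28² + 2·3.71·53.8)) / 3.71 = (22.28 + 29.93) / 3.71 = 14.07 s.
Horizontal distance: R = vₓ t = 9.690 × 14.07 = 136.4 m.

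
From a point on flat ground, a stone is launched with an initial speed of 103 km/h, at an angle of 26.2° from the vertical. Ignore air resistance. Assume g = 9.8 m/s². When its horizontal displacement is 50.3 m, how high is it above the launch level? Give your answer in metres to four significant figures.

24.53 m

Convert: 103 km/h = 103/3.6 = 28.61 m/s.
Resolve: vₓ = 28.61 sin 26.2° = 12.63 m/s and v_y0 = 28.61 cos 26.2° = 25.67 m/s.
Time to reach x = 50.3 m: t = x/vₓ = 50.3/12.63 = 3.982 s.
Height: y = v_y0 t − ½ g t² = 25.67 × 3.982 − 4.900 × 3.982² = 102.2 − 77.69 = 24.53 m.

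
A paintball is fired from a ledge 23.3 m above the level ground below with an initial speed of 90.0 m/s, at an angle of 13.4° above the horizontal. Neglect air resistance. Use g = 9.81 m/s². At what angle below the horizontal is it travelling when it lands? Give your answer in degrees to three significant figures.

Components: vₓ = 90.00 cos 13.4° = 87.55 m/s, v_y0 = 90.00 sin 13.4° = 20.86 m/s.
Vertical motion (up positive, ground at y = 0): 4.905 t² − (20.86) t − 23.3 = 0, so t = (20.86 + √(20.86² + 2·9.81·23.3)) / 9.81 = (20.86 + 29.87) / 9.81 = 5.171 s.
At impact: v_y = v_y0 − g t = −29.87 m/s; vₓ = 87.55 m/s.
Angle below horizontal: arctan(|v_y|/vₓ) = arctan(29.87/87.55) = 18.84°.

18.8°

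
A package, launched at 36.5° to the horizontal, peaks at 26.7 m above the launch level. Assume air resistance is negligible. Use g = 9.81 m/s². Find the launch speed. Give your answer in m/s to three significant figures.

38.5 m/s

At the peak v_y = 0, so v_y0 = √(2gH) = √(2 × 9.81 × 26.7) = 22.89 m/s.
v_y0 = v₀ sin θ ⇒ v₀ = 22.89 / sin 36.5° = 38.48 m/s.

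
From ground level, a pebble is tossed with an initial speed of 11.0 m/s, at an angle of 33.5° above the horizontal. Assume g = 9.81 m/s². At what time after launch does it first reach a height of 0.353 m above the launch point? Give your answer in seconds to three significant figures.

Resolve: vₓ = 11.00 cos 33.5° = 9.173 m/s and v_y0 = 11.00 sin 33.5° = 6.071 m/s.
Require v_y0 t − ½ g t² = 0.353, i.e. 4.905 t² − 6.071 t + 0.353 = 0.
Quadratic formula: t = (6.071 ± √29.935) / 9.81 = (6.071 ± 5.471) / 9.81 → t = 0.06116 s or 1.177 s.
The first (ascending) time is 0.06116 s.

0.0612 s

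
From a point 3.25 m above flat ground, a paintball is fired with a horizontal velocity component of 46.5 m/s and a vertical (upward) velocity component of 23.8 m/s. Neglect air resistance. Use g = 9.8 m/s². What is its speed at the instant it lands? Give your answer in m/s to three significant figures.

52.8 m/s

With up positive and y = 0 at the ground: y(t) = 3.25 + (23.80) t − 4.900 t². Setting y = 0 and taking the positive root: t = [23.80 + √(23.80² + 2·9.80·3.25)] / 9.80 = (23.80 + 25.10) / 9.80 = 4.990 s.
Vertical velocity at impact: v_y = v_y0 − g t = 23.80 − 9.80 × 4.990 = −25.10 m/s.
Speed: |v| = √(vₓ² + v_y²) = √(46.50² + 25.10²) = 52.84 m/s.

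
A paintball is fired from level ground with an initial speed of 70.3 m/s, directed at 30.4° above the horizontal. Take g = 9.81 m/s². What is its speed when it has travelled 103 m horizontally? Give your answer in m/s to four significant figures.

Components: vₓ = 70.30 cos 30.4° = 60.63 m/s, v_y0 = 70.30 sin 30.4° = 35.57 m/s.
Time to reach x = 103 m: t = x/vₓ = 103/60.63 = 1.699 s.
Vertical velocity there: v_y = v_y0 − g t = 35.57 − 9.81 × 1.699 = 18.91 m/s.
Speed: √(vₓ² + v_y²) = √(60.63² + 18.91²) = 63.51 m/s.

63.51 m/s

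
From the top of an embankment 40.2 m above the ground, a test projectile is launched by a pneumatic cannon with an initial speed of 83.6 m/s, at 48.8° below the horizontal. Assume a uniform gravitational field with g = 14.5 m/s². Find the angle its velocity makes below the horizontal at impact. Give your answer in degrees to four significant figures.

Horizontal component vₓ = 83.60 cos 48.8° = 55.07 m/s; vertical v_y0 = −62.90 m/s (downward).
Vertical motion (up positive, ground at y = 0): 7.250 t² − (−62.90) t − 40.2 = 0, so t = (−62.90 + √(62.90² + 2·14.5·40.2)) / 14.5 = (−62.90 + 71.57) / 14.5 = 0.5979 s.
At impact: v_y = v_y0 − g t = −71.57 m/s; vₓ = 55.07 m/s.
Angle below horizontal: arctan(|v_y|/vₓ) = arctan(71.57/55.07) = 52.43°.

52.43°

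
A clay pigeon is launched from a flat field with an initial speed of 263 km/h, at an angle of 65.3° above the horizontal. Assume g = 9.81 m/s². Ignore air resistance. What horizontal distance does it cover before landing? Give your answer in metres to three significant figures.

Convert: 263 km/h = 263/3.6 = 73.06 m/s.
Horizontal component vₓ = 73.06 cos 65.3° = 30.53 m/s; vertical v_y0 = 73.06 sin 65.3° = 66.37 m/s.
Flight time T = 2 v_y0 / g = 13.53 s.
Horizontal distance R = vₓ T = 30.53 × 13.53 = 413.1 m.

413 m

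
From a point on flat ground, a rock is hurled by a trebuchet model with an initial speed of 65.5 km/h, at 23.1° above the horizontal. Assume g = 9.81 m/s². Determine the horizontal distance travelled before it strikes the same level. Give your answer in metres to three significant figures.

Convert: 65.5 km/h = 65.5/3.6 = 18.19 m/s.
Components: vₓ = 18.19 cos 23.1° = 16.74 m/s, v_y0 = 18.19 sin 23.1° = 7.138 m/s.
Flight time T = 2 v_y0 / g = 1.455 s.
Range: R = vₓ T = 16.74 × 1.455 = 24.36 m.

24.4 m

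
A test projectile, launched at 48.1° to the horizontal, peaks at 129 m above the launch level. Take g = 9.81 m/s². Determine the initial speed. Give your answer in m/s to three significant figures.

67.6 m/s

At the peak v_y = 0, so v_y0 = √(2gH) = √(2 × 9.81 × 129) = 50.31 m/s.
v_y0 = v₀ sin θ ⇒ v₀ = 50.31 / sin 48.1° = 67.59 m/s.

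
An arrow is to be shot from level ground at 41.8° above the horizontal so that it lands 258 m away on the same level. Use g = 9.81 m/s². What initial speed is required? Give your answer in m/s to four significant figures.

Level-ground range: R = v₀² sin(2θ)/g, so v₀ = √(gR / sin 2θ).
v₀ = √(9.81 × 258 / sin 83.60°) = √(2531 / 0.9938) = √2546.9 = 50.47 m/s.

50.47 m/s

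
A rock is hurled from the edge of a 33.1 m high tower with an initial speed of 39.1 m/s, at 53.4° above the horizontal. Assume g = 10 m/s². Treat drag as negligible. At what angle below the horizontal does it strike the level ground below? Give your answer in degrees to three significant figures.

vₓ = 39.10 cos 53.4° = 23.31 m/s; v_y0 = 39.10 sin 53.4° = 31.39 m/s.
The projectile lands when y = 33.1 + (31.39) t − ½·10.0·t² = 0. Positive root: t = (31.39 + √(31.39² + 2·10.0·33.1)) / 10.0 = (31.39 + 40.59) / 10.0 = 7.198 s.
At impact: v_y = v_y0 − g t = −40.59 m/s; vₓ = 23.31 m/s.
Angle below horizontal: arctan(|v_y|/vₓ) = arctan(40.59/23.31) = 60.13°.

60.1°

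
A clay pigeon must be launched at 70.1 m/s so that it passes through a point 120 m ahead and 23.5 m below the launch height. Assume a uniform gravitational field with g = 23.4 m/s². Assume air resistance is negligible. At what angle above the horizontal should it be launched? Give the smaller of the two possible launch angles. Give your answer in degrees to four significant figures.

5.274°

Trajectory: y = x tanθ − g x² (1 + tan²θ)/(2v₀²). With x = 120, y = −23.5, v₀ = 70.1, g = 23.4:
34.29 tan²θ − 120 tanθ + (10.79) = 0.
tanθ = [120 ± √(120² − 4 × 34.29 × (10.79))] / (2 × 34.29) = (120 ± 113.7) / 68.57, giving tanθ = 0.09232 or 3.408.
θ = 5.274° or 73.65°; the smaller is 5.274°.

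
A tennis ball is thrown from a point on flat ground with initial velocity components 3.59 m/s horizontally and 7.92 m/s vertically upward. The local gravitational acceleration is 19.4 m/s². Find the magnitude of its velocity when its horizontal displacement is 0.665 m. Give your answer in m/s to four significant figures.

5.622 m/s

x = vₓ t ⇒ t = 0.665/3.590 = 0.1852 s.
Vertical velocity there: v_y = v_y0 − g t = 7.920 − 19.4 × 0.1852 = 4.326 m/s.
Speed: √(vₓ² + v_y²) = √(3.590² + 4.326²) = 5.622 m/s.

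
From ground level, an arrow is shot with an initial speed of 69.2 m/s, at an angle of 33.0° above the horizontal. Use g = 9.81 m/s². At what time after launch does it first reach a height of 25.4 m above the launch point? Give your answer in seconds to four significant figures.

0.7465 s

Components: vₓ = 69.20 cos 33.0° = 58.04 m/s, v_y0 = 69.20 sin 33.0° = 37.69 m/s.
Set y = v_y0 t − ½ g t² = 25.4: 4.905 t² − 37.69 t + 25.4 = 0.
t = [37.69 ± √(37.69² − 2·9.81·25.4)] / 9.81 = (37.69 ± 30.37) / 9.81, so t = 0.7465 s or t = 6.937 s.
The first (ascending) time is 0.7465 s.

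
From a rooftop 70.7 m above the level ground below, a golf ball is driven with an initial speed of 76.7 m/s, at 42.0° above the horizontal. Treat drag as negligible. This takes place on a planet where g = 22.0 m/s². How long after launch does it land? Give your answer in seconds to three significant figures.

Components: vₓ = 76.70 cos 42.0° = 57.00 m/s, v_y0 = 76.70 sin 42.0° = 51.32 m/s.
The projectile lands when y = 70.7 + (51.32) t − ½·22.0·t² = 0. Positive root: t = (51.32 + √(51.32² + 2·22.0·70.7)) / 22.0 = (51.32 + 75.79) / 22.0 = 5.778 s.

5.78 s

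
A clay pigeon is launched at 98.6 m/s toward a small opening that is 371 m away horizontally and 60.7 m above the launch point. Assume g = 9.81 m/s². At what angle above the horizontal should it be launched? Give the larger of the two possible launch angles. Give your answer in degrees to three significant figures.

Trajectory: y = x tanθ − g x² (1 + tan²θ)/(2v₀²). With x = 371, y = 60.7, v₀ = 98.6, g = 9.81:
69.44 tan²θ − 371 tanθ + (130.1) = 0.
tanθ = [371 ± √(371² − 4 × 69.44 × (130.1))] / (2 × 69.44) = (371 ± 318.6) / 138.9, giving tanθ = 0.3775 or 4.965.
θ = 20.68° or 78.61°; the larger is 78.61°.

78.6°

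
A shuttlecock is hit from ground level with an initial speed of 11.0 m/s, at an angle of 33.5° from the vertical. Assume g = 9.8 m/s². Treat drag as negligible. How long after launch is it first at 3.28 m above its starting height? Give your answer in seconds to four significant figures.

Horizontal component vₓ = 11.00 sin 33.5° = 6.071 m/s; vertical v_y0 = 11.00 cos 33.5° = 9.173 m/s.
Require v_y0 t − ½ g t² = 3.28, i.e. 4.900 t² − 9.173 t + 3.28 = 0.
Quadratic formula: t = (9.173 ± √19.851) / 9.80 = (9.173 ± 4.455) / 9.80 → t = 0.4814 s or 1.391 s.
The first (ascending) time is 0.4814 s.

0.4814 s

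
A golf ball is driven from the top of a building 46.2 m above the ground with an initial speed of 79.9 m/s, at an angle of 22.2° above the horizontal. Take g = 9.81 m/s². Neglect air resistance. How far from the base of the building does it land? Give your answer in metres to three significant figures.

549 m

Horizontal component vₓ = 79.90 cos 22.2° = 73.98 m/s; vertical v_y0 = 79.90 sin 22.2° = 30.19 m/s.
With up positive and y = 0 at the ground: y(t) = 46.2 + (30.19) t − 4.905 t². Setting y = 0 and taking the positive root: t = [30.19 + √(30.19² + 2·9.81·46.2)] / 9.81 = (30.19 + 42.64) / 9.81 = 7.424 s.
Horizontal distance: R = vₓ t = 73.98 × 7.424 = 549.2 m.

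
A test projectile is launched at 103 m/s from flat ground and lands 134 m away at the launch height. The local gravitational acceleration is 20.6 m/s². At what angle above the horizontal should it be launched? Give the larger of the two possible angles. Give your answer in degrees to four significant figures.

82.46°

Level-ground range R = v₀² sin(2θ)/g ⇒ sin(2θ) = gR/v₀² = 20.6 × 134 / 103² = 0.2602.
2θ = 15.08° or 180° − 15.08° = 164.9°, so θ = 7.541° or 82.46°.
The larger angle is 82.46°.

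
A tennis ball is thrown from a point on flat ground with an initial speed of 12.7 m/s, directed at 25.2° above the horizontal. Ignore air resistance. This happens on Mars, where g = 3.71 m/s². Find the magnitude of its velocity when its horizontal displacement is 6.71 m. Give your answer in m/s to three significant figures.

11.9 m/s

Resolve: vₓ = 12.70 cos 25.2° = 11.49 m/s and v_y0 = 12.70 sin 25.2° = 5.407 m/s.
Time to reach x = 6.71 m: t = x/vₓ = 6.71/11.49 = 0.5839 s.
Vertical velocity there: v_y = v_y0 − g t = 5.407 − 3.71 × 0.5839 = 3.241 m/s.
Speed: √(vₓ² + v_y²) = √(11.49² + 3.241²) = 11.94 m/s.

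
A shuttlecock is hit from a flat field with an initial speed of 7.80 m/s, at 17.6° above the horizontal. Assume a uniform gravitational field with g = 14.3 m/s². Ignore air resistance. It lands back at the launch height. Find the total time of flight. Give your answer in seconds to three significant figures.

0.330 s

Horizontal component vₓ = 7.800 cos 17.6° = 7.435 m/s; vertical v_y0 = 7.800 sin 17.6° = 2.358 m/s.
It returns to y = 0 when t = 2 v_y0 / g = 2(2.358)/14.3 = 0.3299 s.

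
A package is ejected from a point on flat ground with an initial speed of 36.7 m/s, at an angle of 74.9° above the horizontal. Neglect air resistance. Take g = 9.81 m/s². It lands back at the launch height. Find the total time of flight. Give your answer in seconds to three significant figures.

7.22 s

Resolve: vₓ = 36.70 cos 74.9° = 9.561 m/s and v_y0 = 36.70 sin 74.9° = 35.43 m/s.
It returns to y = 0 when t = 2 v_y0 / g = 2(35.43)/9.81 = 7.224 s.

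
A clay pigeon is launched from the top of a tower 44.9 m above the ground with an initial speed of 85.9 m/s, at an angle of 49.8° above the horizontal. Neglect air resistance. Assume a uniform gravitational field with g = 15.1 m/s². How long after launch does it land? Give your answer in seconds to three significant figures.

Components: vₓ = 85.90 cos 49.8° = 55.44 m/s, v_y0 = 85.90 sin 49.8° = 65.61 m/s.
The projectile lands when y = 44.9 + (65.61) t − ½·15.1·t² = 0. Positive root: t = (65.61 + √(65.61² + 2·15.1·44.9)) / 15.1 = (65.61 + 75.24) / 15.1 = 9.328 s.

9.33 s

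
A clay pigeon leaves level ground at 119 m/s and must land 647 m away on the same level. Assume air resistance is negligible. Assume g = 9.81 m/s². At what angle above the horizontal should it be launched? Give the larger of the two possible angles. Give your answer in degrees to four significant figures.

76.69°

Level-ground range R = v₀² sin(2θ)/g ⇒ sin(2θ) = gR/v₀² = 9.81 × 647 / 119² = 0.4482.
2θ = 26.63° or 180° − 26.63° = 153.4°, so θ = 13.31° or 76.69°.
The larger angle is 76.69°.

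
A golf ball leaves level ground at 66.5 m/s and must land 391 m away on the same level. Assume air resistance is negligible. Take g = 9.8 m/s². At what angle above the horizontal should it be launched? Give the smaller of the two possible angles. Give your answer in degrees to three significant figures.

30.0°

R = v₀² sin 2θ / g gives sin 2θ = gR/v₀² = 9.80·391/66.5² = 0.8665.
2θ = 60.05° or 180° − 60.05° = 119.9°, so θ = 30.03° or 59.97°.
The smaller angle is 30.03°.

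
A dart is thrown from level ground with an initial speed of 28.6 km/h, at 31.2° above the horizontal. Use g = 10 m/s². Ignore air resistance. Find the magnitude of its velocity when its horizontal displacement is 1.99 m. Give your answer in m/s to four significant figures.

6.898 m/s

Convert: 28.6 km/h = 28.6/3.6 = 7.944 m/s.
vₓ = 7.944 cos 31.2° = 6.795 m/s; v_y0 = 7.944 sin 31.2° = 4.115 m/s.
Time to reach x = 1.99 m: t = x/vₓ = 1.99/6.795 = 0.2928 s.
Vertical velocity there: v_y = v_y0 − g t = 4.115 − 10.0 × 0.2928 = 1.187 m/s.
Speed: √(vₓ² + v_y²) = √(6.795² + 1.187²) = 6.898 m/s.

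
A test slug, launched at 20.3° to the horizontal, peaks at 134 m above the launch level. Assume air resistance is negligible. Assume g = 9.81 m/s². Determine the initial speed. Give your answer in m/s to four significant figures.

147.8 m/s

At the peak v_y = 0, so v_y0 = √(2gH) = √(2 × 9.81 × 134) = 51.27 m/s.
v_y0 = v₀ sin θ ⇒ v₀ = 51.27 / sin 20.3° = 147.8 m/s.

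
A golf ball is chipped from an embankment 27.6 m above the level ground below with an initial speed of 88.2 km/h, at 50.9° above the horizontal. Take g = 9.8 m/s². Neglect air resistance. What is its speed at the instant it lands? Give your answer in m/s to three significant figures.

33.8 m/s

Convert: 88.2 km/h = 88.2/3.6 = 24.50 m/s.
Horizontal component vₓ = 24.50 cos 50.9° = 15.45 m/s; vertical v_y0 = 24.50 sin 50.9° = 19.01 m/s.
Vertical motion (up positive, ground at y = 0): 4.900 t² − (19.01) t − 27.6 = 0, so t = (19.01 + √(19.01² + 2·9.80·27.6)) / 9.80 = (19.01 + 30.04) / 9.80 = 5.006 s.
Vertical velocity at impact: v_y = v_y0 − g t = 19.01 − 9.80 × 5.006 = −30.04 m/s.
Speed: |v| = √(vₓ² + v_y²) = √(15.45² + 30.04²) = 33.78 m/s.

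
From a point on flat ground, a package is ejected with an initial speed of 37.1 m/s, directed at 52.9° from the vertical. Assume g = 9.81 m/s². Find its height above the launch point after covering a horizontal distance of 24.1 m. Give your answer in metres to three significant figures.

Horizontal component vₓ = 37.10 sin 52.9° = 29.59 m/s; vertical v_y0 = 37.10 cos 52.9° = 22.38 m/s.
x = vₓ t ⇒ t = 24.1/29.59 = 0.8145 s.
Height: y = v_y0 t − ½ g t² = 22.38 × 0.8145 − 4.905 × 0.8145² = 18.23 − 3.254 = 14.97 m.

15.0 m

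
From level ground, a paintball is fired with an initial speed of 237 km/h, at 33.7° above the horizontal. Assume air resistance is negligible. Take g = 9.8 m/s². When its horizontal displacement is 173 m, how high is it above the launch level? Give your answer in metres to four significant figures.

66.49 m

Convert: 237 km/h = 237/3.6 = 65.83 m/s.
Components: vₓ = 65.83 cos 33.7° = 54.77 m/s, v_y0 = 65.83 sin 33.7° = 36.53 m/s.
Time to reach x = 173 m: t = x/vₓ = 173/54.77 = 3.159 s.
Height: y = v_y0 t − ½ g t² = 36.53 × 3.159 − 4.900 × 3.159² = 115.4 − 48.89 = 66.49 m.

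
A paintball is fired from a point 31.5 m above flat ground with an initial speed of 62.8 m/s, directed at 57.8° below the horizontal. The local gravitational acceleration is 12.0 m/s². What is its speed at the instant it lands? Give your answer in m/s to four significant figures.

Horizontal component vₓ = 62.80 cos 57.8° = 33.46 m/s; vertical v_y0 = −53.14 m/s (downward).
The projectile lands when y = 31.5 + (−53.14) t − ½·12.0·t² = 0. Positive root: t = (−53.14 + √(53.14² + 2·12.0·31.5)) / 12.0 = (−53.14 + 59.83) / 12.0 = 0.5577 s.
Vertical velocity at impact: v_y = v_y0 − g t = −53.14 − 12.0 × 0.5577 = −59.83 m/s.
Speed: |v| = √(vₓ² + v_y²) = √(33.46² + 59.83²) = 68.56 m/s.

68.56 m/s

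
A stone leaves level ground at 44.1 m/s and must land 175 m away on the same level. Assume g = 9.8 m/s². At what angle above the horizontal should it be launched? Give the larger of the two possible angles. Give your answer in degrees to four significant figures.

59.07°

Level-ground range R = v₀² sin(2θ)/g ⇒ sin(2θ) = gR/v₀² = 9.80 × 175 / 44.1² = 0.8818.
2θ = 61.86° or 180° − 61.86° = 118.1°, so θ = 30.93° or 59.07°.
The larger angle is 59.07°.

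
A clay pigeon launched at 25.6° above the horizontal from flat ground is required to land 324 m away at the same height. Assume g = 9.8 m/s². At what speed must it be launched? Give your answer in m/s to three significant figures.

63.8 m/s

From R = (v₀² / g) sin 2θ: v₀ = √(gR / sin 2θ).
v₀ = √(9.80 × 324 / sin 51.20°) = √(3175 / 0.7793) = √4074.2 = 63.83 m/s.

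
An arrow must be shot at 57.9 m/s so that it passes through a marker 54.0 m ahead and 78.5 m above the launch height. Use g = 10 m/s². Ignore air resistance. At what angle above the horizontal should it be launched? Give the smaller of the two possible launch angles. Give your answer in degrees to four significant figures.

Trajectory: y = x tanθ − g x² (1 + tan²θ)/(2v₀²). With x = 54.0, y = 78.5, v₀ = 57.9, g = 10.0:
4.349 tan²θ − 54.0 tanθ + (82.85) = 0.
tanθ = [54.0 ± √(54.0² − 4 × 4.349 × (82.85))] / (2 × 4.349) = (54.0 ± 38.40) / 8.698, giving tanθ = 1.793 or 10.62.
θ = 60.85° or 84.62°; the smaller is 60.85°.

60.85°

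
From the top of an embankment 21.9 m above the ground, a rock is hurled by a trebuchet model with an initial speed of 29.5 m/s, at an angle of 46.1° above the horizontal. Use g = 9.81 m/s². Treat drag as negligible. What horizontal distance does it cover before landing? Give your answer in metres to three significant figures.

106 m

Horizontal component vₓ = 29.50 cos 46.1° = 20.46 m/s; vertical v_y0 = 29.50 sin 46.1° = 21.26 m/s.
With up positive and y = 0 at the ground: y(t) = 21.9 + (21.26) t − 4.905 t². Setting y = 0 and taking the positive root: t = [21.26 + √(21.26² + 2·9.81·21.9)] / 9.81 = (21.26 + 29.69) / 9.81 = 5.193 s.
Horizontal distance: R = vₓ t = 20.46 × 5.193 = 106.2 m.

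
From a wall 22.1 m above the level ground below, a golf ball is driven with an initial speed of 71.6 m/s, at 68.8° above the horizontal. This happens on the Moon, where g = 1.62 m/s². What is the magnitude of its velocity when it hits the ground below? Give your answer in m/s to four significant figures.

72.10 m/s

Resolve: vₓ = 71.60 cos 68.8° = 25.89 m/s and v_y0 = 71.60 sin 68.8° = 66.75 m/s.
With up positive and y = 0 at the ground: y(t) = 22.1 + (66.75) t − 0.8100 t². Setting y = 0 and taking the positive root: t = [66.75 + √(66.75² + 2·1.62·22.1)] / 1.62 = (66.75 + 67.29) / 1.62 = 82.74 s.
Vertical velocity at impact: v_y = v_y0 − g t = 66.75 − 1.62 × 82.74 = −67.29 m/s.
Speed: |v| = √(vₓ² + v_y²) = √(25.89² + 67.29²) = 72.10 m/s.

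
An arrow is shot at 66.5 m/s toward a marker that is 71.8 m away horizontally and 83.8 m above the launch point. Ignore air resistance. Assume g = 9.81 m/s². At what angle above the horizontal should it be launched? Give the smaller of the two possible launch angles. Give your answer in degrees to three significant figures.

54.5°

Trajectory: y = x tanθ − g x² (1 + tan²θ)/(2v₀²). With x = 71.8, y = 83.8, v₀ = 66.5, g = 9.81:
5.718 tan²θ − 71.8 tanθ + (89.52) = 0.
tanθ = [71.8 ± √(71.8² − 4 × 5.718 × (89.52))] / (2 × 5.718) = (71.8 ± 55.75) / 11.44, giving tanθ = 1.404 or 11.15.
θ = 54.53° or 84.88°; the smaller is 54.53°.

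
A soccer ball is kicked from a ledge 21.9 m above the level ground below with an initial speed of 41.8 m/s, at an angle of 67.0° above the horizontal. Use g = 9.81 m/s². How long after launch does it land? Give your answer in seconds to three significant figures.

vₓ = 41.80 cos 67.0° = 16.33 m/s; v_y0 = 41.80 sin 67.0° = 38.48 m/s.
Vertical motion (up positive, ground at y = 0): 4.905 t² − (38.48) t − 21.9 = 0, so t = (38.48 + √(38.48² + 2·9.81·21.9)) / 9.81 = (38.48 + 43.71) / 9.81 = 8.377 s.

8.38 s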